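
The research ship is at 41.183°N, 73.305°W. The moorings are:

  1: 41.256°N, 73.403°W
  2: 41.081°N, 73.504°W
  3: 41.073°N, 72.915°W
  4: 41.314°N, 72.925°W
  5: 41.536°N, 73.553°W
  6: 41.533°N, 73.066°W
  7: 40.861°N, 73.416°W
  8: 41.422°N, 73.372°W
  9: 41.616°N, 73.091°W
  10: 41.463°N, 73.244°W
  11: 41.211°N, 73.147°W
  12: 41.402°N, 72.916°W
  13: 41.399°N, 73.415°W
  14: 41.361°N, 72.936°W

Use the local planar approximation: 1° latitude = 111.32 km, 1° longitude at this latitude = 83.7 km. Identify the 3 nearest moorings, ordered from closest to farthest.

1, 11, 2

Distances from 41.183°N, 73.305°W:
1: √((0.073·111.32)² + (-0.098·83.7)²) = √(66.03773 + 67.28265) = 11.546 km
2: √((-0.102·111.32)² + (-0.199·83.7)²) = √(128.92785 + 277.43233) = 20.158 km
3: √((-0.110·111.32)² + (0.390·83.7)²) = √(149.94492 + 1065.56545) = 34.864 km
4: √((0.131·111.32)² + (0.380·83.7)²) = √(212.66156 + 1011.62164) = 34.990 km
5: √((0.353·111.32)² + (-0.248·83.7)²) = √(1544.17247 + 430.87796) = 44.442 km
6: √((0.350·111.32)² + (0.239·83.7)²) = √(1518.03744 + 400.17202) = 43.797 km
7: √((-0.322·111.32)² + (-0.111·83.7)²) = √(1284.86689 + 86.31711) = 37.030 km
8: √((0.239·111.32)² + (-0.067·83.7)²) = √(707.85157 + 31.44854) = 27.190 km
9: √((0.433·111.32)² + (0.214·83.7)²) = √(2323.39039 + 320.83258) = 51.422 km
10: √((0.280·111.32)² + (0.061·83.7)²) = √(971.54396 + 26.06817) = 31.585 km
11: √((0.028·111.32)² + (0.158·83.7)²) = √(9.71544 + 174.89005) = 13.587 km
12: √((0.219·111.32)² + (0.389·83.7)²) = √(594.33954 + 1060.10802) = 40.675 km
13: √((0.216·111.32)² + (-0.110·83.7)²) = √(578.16780 + 84.76885) = 25.748 km
14: √((0.178·111.32)² + (0.369·83.7)²) = √(392.63264 + 953.90176) = 36.695 km
Sorted: 1 (11.546 km) < 11 (13.587 km) < 2 (20.158 km) < 13 (25.748 km) < 8 (27.190 km) < …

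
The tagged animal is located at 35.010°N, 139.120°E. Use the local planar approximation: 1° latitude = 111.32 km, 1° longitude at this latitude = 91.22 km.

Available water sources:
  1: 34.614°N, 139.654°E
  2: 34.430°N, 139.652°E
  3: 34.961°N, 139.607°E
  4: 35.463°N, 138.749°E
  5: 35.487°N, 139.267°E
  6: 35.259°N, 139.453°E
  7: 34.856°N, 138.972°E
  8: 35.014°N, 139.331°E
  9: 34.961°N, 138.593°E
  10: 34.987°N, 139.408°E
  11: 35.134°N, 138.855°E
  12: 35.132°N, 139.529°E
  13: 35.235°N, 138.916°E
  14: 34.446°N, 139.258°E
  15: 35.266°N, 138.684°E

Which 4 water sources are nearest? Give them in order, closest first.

8, 7, 10, 11

Distances from 35.010°N, 139.120°E:
1: √((-0.396·111.32)² + (0.534·91.22)²) = √(1943.28620 + 2372.80828) = 65.697 km
2: √((-0.580·111.32)² + (0.532·91.22)²) = √(4168.71670 + 2355.06772) = 80.770 km
3: √((-0.049·111.32)² + (0.487·91.22)²) = √(29.75353 + 1973.50421) = 44.758 km
4: √((0.453·111.32)² + (-0.371·91.22)²) = √(2542.97915 + 1145.32293) = 60.731 km
5: √((0.477·111.32)² + (0.147·91.22)²) = √(2819.57177 + 179.81040) = 54.767 km
6: √((0.249·111.32)² + (0.333·91.22)²) = √(768.32522 + 922.71717) = 41.122 km
7: √((-0.154·111.32)² + (-0.148·91.22)²) = √(293.89205 + 182.26512) = 21.821 km
8: √((0.004·111.32)² + (0.211·91.22)²) = √(0.19827 + 370.46318) = 19.253 km
9: √((-0.049·111.32)² + (-0.527·91.22)²) = √(29.75353 + 2311.00756) = 48.381 km
10: √((-0.023·111.32)² + (0.288·91.22)²) = √(6.55544 + 690.18436) = 26.396 km
11: √((0.124·111.32)² + (-0.265·91.22)²) = √(190.54158 + 584.34843) = 27.837 km
12: √((0.122·111.32)² + (0.409·91.22)²) = √(184.44465 + 1391.95999) = 39.704 km
13: √((0.225·111.32)² + (-0.204·91.22)²) = √(627.35221 + 346.29041) = 31.203 km
14: √((-0.564·111.32)² + (0.138·91.22)²) = √(3941.89093 + 158.46681) = 64.034 km
15: √((0.256·111.32)² + (-0.436·91.22)²) = √(812.13144 + 1581.80562) = 48.928 km
Sorted: 8 (19.253 km) < 7 (21.821 km) < 10 (26.396 km) < 11 (27.837 km) < 13 (31.203 km) < 12 (39.704 km) < …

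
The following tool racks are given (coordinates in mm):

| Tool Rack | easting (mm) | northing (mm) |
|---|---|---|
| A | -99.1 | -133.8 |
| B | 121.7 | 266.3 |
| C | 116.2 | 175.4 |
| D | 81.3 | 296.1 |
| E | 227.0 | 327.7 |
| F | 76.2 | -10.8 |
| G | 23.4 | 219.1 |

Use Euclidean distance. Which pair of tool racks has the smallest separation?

Pairwise distances:
A–B: 457.0 mm
A–C: 376.8 mm
A–D: 466.2 mm
A–E: 565.1 mm
A–F: 214.1 mm
A–G: 373.6 mm
B–C: 91.1 mm
B–D: 50.2 mm
B–E: 121.9 mm
B–F: 280.8 mm
B–G: 109.0 mm
C–D: 125.6 mm
C–E: 188.3 mm
C–F: 190.4 mm
C–G: 102.6 mm
D–E: 149.1 mm
D–F: 306.9 mm
D–G: 96.3 mm
E–F: 370.6 mm
E–G: 230.8 mm
F–G: 235.9 mm
Closest pair: B–D at 50.2 mm.

B and D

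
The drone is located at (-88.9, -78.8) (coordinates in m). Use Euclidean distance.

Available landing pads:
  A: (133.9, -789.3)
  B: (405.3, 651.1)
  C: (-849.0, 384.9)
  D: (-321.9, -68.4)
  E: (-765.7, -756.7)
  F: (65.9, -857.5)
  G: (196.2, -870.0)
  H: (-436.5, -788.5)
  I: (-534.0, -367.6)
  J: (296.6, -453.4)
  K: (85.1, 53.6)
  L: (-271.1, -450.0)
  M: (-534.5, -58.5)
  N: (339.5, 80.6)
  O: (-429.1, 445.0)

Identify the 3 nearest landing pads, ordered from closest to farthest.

Distances from (-88.9, -78.8):
A: 744.6 m
B: 881.5 m
C: 890.4 m
D: 233.2 m
E: 957.9 m
F: 793.9 m
G: 841.0 m
H: 790.3 m
I: 530.6 m
J: 537.5 m
K: 218.6 m
L: 413.5 m
M: 446.1 m
N: 457.1 m
O: 624.6 m
Sorted: K (218.6 m) < D (233.2 m) < L (413.5 m) < M (446.1 m) < N (457.1 m) < …

K, D, L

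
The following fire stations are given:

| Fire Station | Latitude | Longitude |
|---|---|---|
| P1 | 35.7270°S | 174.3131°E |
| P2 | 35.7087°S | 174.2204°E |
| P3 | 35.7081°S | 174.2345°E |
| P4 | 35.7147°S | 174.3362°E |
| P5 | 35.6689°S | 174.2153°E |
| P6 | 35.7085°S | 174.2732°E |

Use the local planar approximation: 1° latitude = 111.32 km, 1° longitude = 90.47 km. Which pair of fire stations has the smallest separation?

Pairwise distances:
P2–P3: 1.2774 km
P1–P4: 2.4985 km
P3–P6: 3.5015 km
P1–P6: 4.1559 km
P2–P5: 4.4545 km
P3–P5: 4.6968 km
P2–P6: 4.7769 km
P4–P6: 5.7412 km
P5–P6: 6.8463 km
P1–P3: 7.4157 km
P1–P2: 8.6304 km
P3–P4: 9.2301 km
P2–P4: 10.4977 km
P1–P5: 10.9598 km
P4–P5: 12.0677 km
Closest pair: P2–P3 at 1.2774 km.

P2 and P3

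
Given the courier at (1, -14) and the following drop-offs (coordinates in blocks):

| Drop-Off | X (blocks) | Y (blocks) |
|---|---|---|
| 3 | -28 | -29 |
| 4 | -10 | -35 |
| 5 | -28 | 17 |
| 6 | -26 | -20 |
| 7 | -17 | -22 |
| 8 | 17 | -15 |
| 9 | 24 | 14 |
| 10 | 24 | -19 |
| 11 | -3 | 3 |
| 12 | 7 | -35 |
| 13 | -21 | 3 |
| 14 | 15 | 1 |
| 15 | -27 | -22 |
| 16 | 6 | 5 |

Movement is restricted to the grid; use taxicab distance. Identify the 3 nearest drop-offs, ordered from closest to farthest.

8, 11, 16

Distances from (1, -14):
3: 44 blocks
4: 32 blocks
5: 60 blocks
6: 33 blocks
7: 26 blocks
8: 17 blocks
9: 51 blocks
10: 28 blocks
11: 21 blocks
12: 27 blocks
13: 39 blocks
14: 29 blocks
15: 36 blocks
16: 24 blocks
Sorted: 8 (17 blocks) < 11 (21 blocks) < 16 (24 blocks) < 7 (26 blocks) < 12 (27 blocks) < …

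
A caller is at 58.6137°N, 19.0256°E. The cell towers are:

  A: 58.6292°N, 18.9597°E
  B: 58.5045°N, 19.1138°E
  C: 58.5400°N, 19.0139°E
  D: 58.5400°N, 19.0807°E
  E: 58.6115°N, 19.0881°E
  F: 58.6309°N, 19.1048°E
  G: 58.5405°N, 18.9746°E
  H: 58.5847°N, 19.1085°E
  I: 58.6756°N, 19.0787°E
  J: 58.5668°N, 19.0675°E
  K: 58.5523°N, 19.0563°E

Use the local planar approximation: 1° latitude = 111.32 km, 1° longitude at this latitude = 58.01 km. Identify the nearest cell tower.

E

Distances from 58.6137°N, 19.0256°E:
A: √((0.0155·111.32)² + (-0.0659·58.01)²) = √(2.977212 + 14.614251) = 4.1942 km
B: √((-0.1092·111.32)² + (0.0882·58.01)²) = √(147.771837 + 26.178388) = 13.1890 km
C: √((-0.0737·111.32)² + (-0.0117·58.01)²) = √(67.310276 + 0.460657) = 8.2323 km
D: √((-0.0737·111.32)² + (0.0551·58.01)²) = √(67.310276 + 10.216660) = 8.8049 km
E: √((-0.0022·111.32)² + (0.0625·58.01)²) = √(0.059978 + 13.145157) = 3.6339 km
F: √((0.0172·111.32)² + (0.0792·58.01)²) = √(3.666091 + 21.108438) = 4.9774 km
G: √((-0.0732·111.32)² + (-0.0510·58.01)²) = √(66.400073 + 8.752781) = 8.6691 km
H: √((-0.0290·111.32)² + (0.0829·58.01)²) = √(10.421792 + 23.126760) = 5.7921 km
I: √((0.0619·111.32)² + (0.0531·58.01)²) = √(47.481857 + 9.488439) = 7.5479 km
J: √((-0.0469·111.32)² + (0.0419·58.01)²) = √(27.257880 + 5.907909) = 5.7590 km
K: √((-0.0614·111.32)² + (0.0307·58.01)²) = √(46.717881 + 3.171630) = 7.0633 km
Minimum: E at 3.6339 km.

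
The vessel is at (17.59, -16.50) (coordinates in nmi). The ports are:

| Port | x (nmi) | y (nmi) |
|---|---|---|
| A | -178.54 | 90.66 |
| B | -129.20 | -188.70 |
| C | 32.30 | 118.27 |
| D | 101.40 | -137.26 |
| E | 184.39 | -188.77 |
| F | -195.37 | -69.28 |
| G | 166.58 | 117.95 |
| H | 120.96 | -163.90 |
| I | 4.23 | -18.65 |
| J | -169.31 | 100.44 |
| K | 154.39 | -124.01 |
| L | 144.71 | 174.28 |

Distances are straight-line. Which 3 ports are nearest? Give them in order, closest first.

Distances from (17.59, -16.50):
A: √((-196.13)² + (107.16)²) = √(38466.9769 + 11483.2656) = 223.50 nmi
B: √((-146.79)² + (-172.20)²) = √(21547.3041 + 29652.8400) = 226.27 nmi
C: √((14.71)² + (134.77)²) = √(216.3841 + 18162.9529) = 135.57 nmi
D: √((83.81)² + (-120.76)²) = √(7024.1161 + 14582.9776) = 146.99 nmi
E: √((166.80)² + (-172.27)²) = √(27822.2400 + 29676.9529) = 239.79 nmi
F: √((-212.96)² + (-52.78)²) = √(45351.9616 + 2785.7284) = 219.40 nmi
G: √((148.99)² + (134.45)²) = √(22198.0201 + 18076.8025) = 200.69 nmi
H: √((103.37)² + (-147.40)²) = √(10685.3569 + 21726.7600) = 180.03 nmi
I: √((-13.36)² + (-2.15)²) = √(178.4896 + 4.6225) = 13.53 nmi
J: √((-186.90)² + (116.94)²) = √(34931.6100 + 13674.9636) = 220.47 nmi
K: √((136.80)² + (-107.51)²) = √(18714.2400 + 11558.4001) = 173.99 nmi
L: √((127.12)² + (190.78)²) = √(16159.4944 + 36397.0084) = 229.25 nmi
Sorted: I (13.53 nmi) < C (135.57 nmi) < D (146.99 nmi) < K (173.99 nmi) < H (180.03 nmi) < …

I, C, D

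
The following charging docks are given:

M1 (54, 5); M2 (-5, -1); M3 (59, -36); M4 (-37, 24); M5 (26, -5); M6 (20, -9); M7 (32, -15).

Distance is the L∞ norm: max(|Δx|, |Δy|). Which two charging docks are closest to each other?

M5 and M6

Pairwise distances:
M1–M2: 59
M1–M3: 41
M1–M4: 91
M1–M5: 28
M1–M6: 34
M1–M7: 22
M2–M3: 64
M2–M4: 32
M2–M5: 31
M2–M6: 25
M2–M7: 37
M3–M4: 96
M3–M5: 33
M3–M6: 39
M3–M7: 27
M4–M5: 63
M4–M6: 57
M4–M7: 69
M5–M6: 6
M5–M7: 10
M6–M7: 12
Closest pair: M5–M6 at 6.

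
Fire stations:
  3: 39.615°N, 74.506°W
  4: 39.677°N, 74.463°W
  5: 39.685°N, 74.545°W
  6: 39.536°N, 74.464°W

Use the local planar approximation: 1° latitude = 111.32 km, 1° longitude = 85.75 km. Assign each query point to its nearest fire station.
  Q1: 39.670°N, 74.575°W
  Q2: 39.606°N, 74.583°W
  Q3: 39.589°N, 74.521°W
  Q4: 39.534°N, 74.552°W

Q1→5; Q2→3; Q3→3; Q4→6

Q1 at 39.670°N, 74.575°W:
  3: √((-0.055·111.32)² + (0.069·85.75)²) = √(37.48623 + 35.00793) = 8.514 km
  4: √((0.007·111.32)² + (0.112·85.75)²) = √(0.60721 + 92.23682) = 9.636 km
  5: √((0.015·111.32)² + (0.030·85.75)²) = √(2.78823 + 6.61776) = 3.067 km
  6: √((-0.134·111.32)² + (0.111·85.75)²) = √(222.51331 + 90.59708) = 17.695 km
  → nearest: 5 (3.067 km)
Q2 at 39.606°N, 74.583°W:
  3: √((0.009·111.32)² + (0.077·85.75)²) = √(1.00376 + 43.59631) = 6.678 km
  4: √((0.071·111.32)² + (0.120·85.75)²) = √(62.46879 + 105.88410) = 12.975 km
  5: √((0.079·111.32)² + (0.038·85.75)²) = √(77.33936 + 10.61782) = 9.379 km
  6: √((-0.070·111.32)² + (0.119·85.75)²) = √(60.72150 + 104.12672) = 12.839 km
  → nearest: 3 (6.678 km)
Q3 at 39.589°N, 74.521°W:
  3: √((0.026·111.32)² + (0.015·85.75)²) = √(8.37709 + 1.65444) = 3.167 km
  4: √((0.088·111.32)² + (0.058·85.75)²) = √(95.96475 + 24.73570) = 10.986 km
  5: √((0.096·111.32)² + (-0.024·85.75)²) = √(114.20598 + 4.23536) = 10.883 km
  6: √((-0.053·111.32)² + (0.057·85.75)²) = √(34.80953 + 23.89010) = 7.662 km
  → nearest: 3 (3.167 km)
Q4 at 39.534°N, 74.552°W:
  3: √((0.081·111.32)² + (0.046·85.75)²) = √(81.30485 + 15.55908) = 9.842 km
  4: √((0.143·111.32)² + (0.089·85.75)²) = √(253.40692 + 58.24361) = 17.654 km
  5: √((0.151·111.32)² + (0.007·85.75)²) = √(282.55324 + 0.36030) = 16.820 km
  6: √((0.002·111.32)² + (0.088·85.75)²) = √(0.04957 + 56.94212) = 7.549 km
  → nearest: 6 (7.549 km)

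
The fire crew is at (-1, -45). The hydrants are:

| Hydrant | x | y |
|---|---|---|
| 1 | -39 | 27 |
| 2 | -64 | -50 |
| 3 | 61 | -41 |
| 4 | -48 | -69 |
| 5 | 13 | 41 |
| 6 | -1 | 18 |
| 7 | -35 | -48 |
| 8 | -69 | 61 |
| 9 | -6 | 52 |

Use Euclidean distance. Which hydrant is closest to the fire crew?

7

Distances from (-1, -45):
1: 81.4
2: 63.2
3: 62.1
4: 52.8
5: 87.1
6: 63.0
7: 34.1
8: 125.9
9: 97.1
Minimum: 7 at 34.1.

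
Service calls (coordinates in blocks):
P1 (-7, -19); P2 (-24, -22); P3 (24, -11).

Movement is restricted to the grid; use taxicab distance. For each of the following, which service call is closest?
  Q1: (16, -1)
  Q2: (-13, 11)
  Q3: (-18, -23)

Q1→P3; Q2→P1; Q3→P2

Q1 at (16, -1):
  P1: 41 blocks
  P2: 61 blocks
  P3: 18 blocks
  → nearest: P3 (18 blocks)
Q2 at (-13, 11):
  P1: 36 blocks
  P2: 44 blocks
  P3: 59 blocks
  → nearest: P1 (36 blocks)
Q3 at (-18, -23):
  P1: 15 blocks
  P2: 7 blocks
  P3: 54 blocks
  → nearest: P2 (7 blocks)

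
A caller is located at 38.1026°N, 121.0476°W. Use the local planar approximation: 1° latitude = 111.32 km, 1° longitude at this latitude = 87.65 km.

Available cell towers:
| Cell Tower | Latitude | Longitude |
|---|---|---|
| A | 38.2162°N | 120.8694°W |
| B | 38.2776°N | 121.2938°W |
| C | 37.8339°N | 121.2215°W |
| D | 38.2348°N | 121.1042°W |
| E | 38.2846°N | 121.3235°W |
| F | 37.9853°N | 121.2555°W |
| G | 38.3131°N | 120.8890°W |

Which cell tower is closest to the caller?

D

Distances from 38.1026°N, 121.0476°W:
A: √((0.1136·111.32)² + (0.1782·87.65)²) = √(159.920102 + 243.960346) = 20.0968 km
B: √((0.1750·111.32)² + (-0.2462·87.65)²) = √(379.509361 + 465.671799) = 29.0720 km
C: √((-0.2687·111.32)² + (-0.1739·87.65)²) = √(894.708840 + 232.328776) = 33.5714 km
D: √((0.1322·111.32)² + (-0.0566·87.65)²) = √(216.575490 + 24.611422) = 15.5302 km
E: √((0.1820·111.32)² + (-0.2759·87.65)²) = √(410.477325 + 584.799836) = 31.5480 km
F: √((-0.1173·111.32)² + (-0.2079·87.65)²) = √(170.507081 + 332.057137) = 22.4179 km
G: √((0.2105·111.32)² + (0.1586·87.65)²) = √(549.098928 + 193.245864) = 27.2460 km
Minimum: D at 15.5302 km.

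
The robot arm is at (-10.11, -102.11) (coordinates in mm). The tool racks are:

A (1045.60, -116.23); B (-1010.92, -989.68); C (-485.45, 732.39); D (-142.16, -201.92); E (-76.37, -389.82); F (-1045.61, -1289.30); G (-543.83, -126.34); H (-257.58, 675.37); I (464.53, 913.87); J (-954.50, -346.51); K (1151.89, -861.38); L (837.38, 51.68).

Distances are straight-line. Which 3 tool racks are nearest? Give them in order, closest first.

Distances from (-10.11, -102.11):
A: 1055.80 mm
B: 1337.69 mm
C: 960.38 mm
D: 165.53 mm
E: 295.24 mm
F: 1575.33 mm
G: 534.27 mm
H: 815.91 mm
I: 1121.38 mm
J: 975.50 mm
K: 1388.07 mm
L: 861.33 mm
Sorted: D (165.53 mm) < E (295.24 mm) < G (534.27 mm) < H (815.91 mm) < L (861.33 mm) < …

D, E, G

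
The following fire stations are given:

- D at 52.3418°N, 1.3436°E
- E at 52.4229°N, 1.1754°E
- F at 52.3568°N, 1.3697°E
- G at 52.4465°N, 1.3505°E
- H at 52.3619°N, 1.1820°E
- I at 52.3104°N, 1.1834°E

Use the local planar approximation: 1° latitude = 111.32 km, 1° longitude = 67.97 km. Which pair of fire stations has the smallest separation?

D and F

Pairwise distances:
D–E: 14.5674 km
D–F: 2.4363 km
D–G: 11.6646 km
D–H: 11.2095 km
D–I: 11.4361 km
E–F: 15.1181 km
E–G: 12.1881 km
E–H: 6.8053 km
E–I: 12.5353 km
F–G: 10.0703 km
F–H: 12.7706 km
F–I: 13.6758 km
G–H: 14.8278 km
G–I: 18.9352 km
H–I: 5.7338 km
Closest pair: D–F at 2.4363 km.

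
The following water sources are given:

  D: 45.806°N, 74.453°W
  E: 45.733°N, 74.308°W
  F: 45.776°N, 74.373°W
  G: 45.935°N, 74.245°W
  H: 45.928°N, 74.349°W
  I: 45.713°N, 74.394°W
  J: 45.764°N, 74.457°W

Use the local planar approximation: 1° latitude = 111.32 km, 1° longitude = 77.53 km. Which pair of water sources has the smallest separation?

D and J

Pairwise distances:
D–E: 13.871 km
D–F: 7.044 km
D–G: 21.593 km
D–H: 15.794 km
D–I: 11.318 km
D–J: 4.686 km
E–F: 6.950 km
E–G: 23.011 km
E–H: 21.939 km
E–I: 7.029 km
E–J: 12.056 km
F–G: 20.292 km
F–H: 17.023 km
F–I: 7.200 km
F–J: 6.648 km
G–H: 8.101 km
G–I: 27.280 km
G–J: 25.150 km
H–I: 24.187 km
H–J: 20.085 km
I–J: 7.489 km
Closest pair: D–J at 4.686 km.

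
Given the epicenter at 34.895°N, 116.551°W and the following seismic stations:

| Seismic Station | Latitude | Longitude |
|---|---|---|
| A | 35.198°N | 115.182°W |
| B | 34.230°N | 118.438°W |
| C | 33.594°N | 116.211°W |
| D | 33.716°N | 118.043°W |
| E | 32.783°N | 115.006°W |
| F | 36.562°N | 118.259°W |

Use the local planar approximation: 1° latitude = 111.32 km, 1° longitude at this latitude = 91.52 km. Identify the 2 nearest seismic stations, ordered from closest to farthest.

A, C

Distances from 34.895°N, 116.551°W:
A: 129.752 km
B: 187.896 km
C: 148.132 km
D: 189.396 km
E: 274.352 km
F: 242.634 km
Sorted: A (129.752 km) < C (148.132 km) < B (187.896 km) < D (189.396 km) < …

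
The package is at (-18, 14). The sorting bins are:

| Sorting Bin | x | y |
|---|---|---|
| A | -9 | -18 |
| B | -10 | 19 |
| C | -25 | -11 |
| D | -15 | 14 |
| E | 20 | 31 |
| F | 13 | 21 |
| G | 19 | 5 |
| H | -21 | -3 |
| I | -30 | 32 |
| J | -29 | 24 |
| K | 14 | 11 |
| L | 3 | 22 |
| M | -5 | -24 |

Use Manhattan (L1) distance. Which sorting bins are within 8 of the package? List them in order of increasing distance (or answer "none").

Distances from (-18, 14):
A: 41
B: 13
C: 32
D: 3
E: 55
F: 38
G: 46
H: 20
I: 30
J: 21
K: 35
L: 29
M: 51
Threshold 8: D (3) is within range.

D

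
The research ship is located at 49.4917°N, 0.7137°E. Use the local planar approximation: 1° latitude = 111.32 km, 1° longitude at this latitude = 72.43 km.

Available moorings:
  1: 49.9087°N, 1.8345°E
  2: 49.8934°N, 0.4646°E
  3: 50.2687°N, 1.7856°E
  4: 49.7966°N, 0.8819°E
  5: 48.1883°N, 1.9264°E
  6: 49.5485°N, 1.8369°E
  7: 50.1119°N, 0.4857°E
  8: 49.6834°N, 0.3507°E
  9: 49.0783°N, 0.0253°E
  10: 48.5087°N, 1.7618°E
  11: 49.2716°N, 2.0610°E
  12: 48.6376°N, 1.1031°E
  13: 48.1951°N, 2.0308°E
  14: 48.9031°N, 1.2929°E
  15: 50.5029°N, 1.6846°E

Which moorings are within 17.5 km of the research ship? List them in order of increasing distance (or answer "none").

Distances from 49.4917°N, 0.7137°E:
1: √((0.4170·111.32)² + (1.1208·72.43)²) = √(2154.857250 + 6590.118364) = 93.5146 km
2: √((0.4017·111.32)² + (-0.2491·72.43)²) = √(1999.631911 + 325.525058) = 48.2199 km
3: √((0.7770·111.32)² + (1.0719·72.43)²) = √(7481.495739 + 6027.615101) = 116.2287 km
4: √((0.3049·111.32)² + (0.1682·72.43)²) = √(1152.023250 + 148.418813) = 36.0616 km
5: √((-1.3034·111.32)² + (1.2127·72.43)²) = √(21052.410448 + 7715.138478) = 169.6100 km
6: √((0.0568·111.32)² + (1.1232·72.43)²) = √(39.980025 + 6618.371787) = 81.5987 km
7: √((0.6202·111.32)² + (-0.2280·72.43)²) = √(4766.613286 + 272.713517) = 70.9882 km
8: √((0.1917·111.32)² + (-0.3630·72.43)²) = √(455.397478 + 691.273997) = 33.8625 km
9: √((-0.4134·111.32)² + (-0.6884·72.43)²) = √(2117.811684 + 2486.100573) = 67.8521 km
10: √((-0.9830·111.32)² + (1.0481·72.43)²) = √(11974.390888 + 5762.917632) = 133.1815 km
11: √((-0.2201·111.32)² + (1.3473·72.43)²) = √(600.325070 + 9522.820320) = 100.6138 km
12: √((-0.8541·111.32)² + (0.3894·72.43)²) = √(9039.904428 + 795.479267) = 99.1735 km
13: √((-1.2966·111.32)² + (1.3171·72.43)²) = √(20833.317370 + 9100.693118) = 173.0145 km
14: √((-0.5886·111.32)² + (0.5792·72.43)²) = √(4293.257239 + 1759.924661) = 77.8022 km
15: √((1.0112·111.32)² + (0.9709·72.43)²) = √(12671.280860 + 4945.224049) = 132.7272 km
Threshold 17.5 km: none within range.

none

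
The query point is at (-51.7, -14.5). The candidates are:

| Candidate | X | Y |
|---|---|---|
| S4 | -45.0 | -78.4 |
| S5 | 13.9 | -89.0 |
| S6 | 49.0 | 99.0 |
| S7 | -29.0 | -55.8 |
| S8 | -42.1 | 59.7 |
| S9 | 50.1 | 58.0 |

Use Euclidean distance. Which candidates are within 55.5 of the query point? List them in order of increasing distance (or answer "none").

Distances from (-51.7, -14.5):
S4: 64.3
S5: 99.3
S6: 151.7
S7: 47.1
S8: 74.8
S9: 125.0
Threshold 55.5: S7 (47.1) is within range.

S7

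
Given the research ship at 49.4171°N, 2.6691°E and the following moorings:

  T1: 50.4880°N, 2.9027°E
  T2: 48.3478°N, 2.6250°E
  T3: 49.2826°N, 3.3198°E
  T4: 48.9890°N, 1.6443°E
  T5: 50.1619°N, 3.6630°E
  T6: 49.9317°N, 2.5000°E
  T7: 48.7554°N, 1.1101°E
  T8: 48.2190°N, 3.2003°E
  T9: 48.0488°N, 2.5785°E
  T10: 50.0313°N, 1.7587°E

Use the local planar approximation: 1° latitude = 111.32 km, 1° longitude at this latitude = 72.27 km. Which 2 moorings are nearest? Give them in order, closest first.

T3, T6

Distances from 49.4171°N, 2.6691°E:
T1: 120.4020 km
T2: 119.0771 km
T3: 49.3521 km
T4: 88.0700 km
T5: 109.6981 km
T6: 58.5743 km
T7: 134.6111 km
T8: 138.7876 km
T9: 152.4598 km
T10: 94.8882 km
Sorted: T3 (49.3521 km) < T6 (58.5743 km) < T4 (88.0700 km) < T10 (94.8882 km) < …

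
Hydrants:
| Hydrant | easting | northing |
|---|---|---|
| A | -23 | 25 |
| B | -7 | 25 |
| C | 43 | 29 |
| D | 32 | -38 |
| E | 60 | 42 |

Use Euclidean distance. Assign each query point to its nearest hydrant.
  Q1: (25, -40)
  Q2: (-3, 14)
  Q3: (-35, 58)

Q1→D; Q2→B; Q3→A

Q1 at (25, -40):
  A: 80.8
  B: 72.4
  C: 71.3
  D: 7.3
  E: 89.2
  → nearest: D (7.3)
Q2 at (-3, 14):
  A: 22.8
  B: 11.7
  C: 48.4
  D: 62.7
  E: 68.9
  → nearest: B (11.7)
Q3 at (-35, 58):
  A: 35.1
  B: 43.3
  C: 83.2
  D: 117.1
  E: 96.3
  → nearest: A (35.1)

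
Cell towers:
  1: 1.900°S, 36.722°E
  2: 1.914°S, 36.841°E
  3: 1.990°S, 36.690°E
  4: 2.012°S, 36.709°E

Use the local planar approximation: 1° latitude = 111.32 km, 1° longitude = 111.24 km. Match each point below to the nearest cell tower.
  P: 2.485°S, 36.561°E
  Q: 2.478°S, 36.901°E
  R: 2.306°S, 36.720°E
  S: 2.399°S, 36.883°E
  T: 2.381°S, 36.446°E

P at 2.485°S, 36.561°E:
  1: √((0.585·111.32)² + (0.161·111.24)²) = √(4240.90093 + 320.75520) = 67.540 km
  2: √((0.571·111.32)² + (0.280·111.24)²) = √(4040.34650 + 970.14807) = 70.785 km
  3: √((0.495·111.32)² + (0.129·111.24)²) = √(3036.38469 + 205.92135) = 56.941 km
  4: √((0.473·111.32)² + (0.148·111.24)²) = √(2772.48163 + 271.04749) = 55.168 km
  → nearest: 4 (55.168 km)
Q at 2.478°S, 36.901°E:
  1: √((0.578·111.32)² + (-0.179·111.24)²) = √(4140.01650 + 396.48615) = 67.354 km
  2: √((0.564·111.32)² + (-0.060·111.24)²) = √(3941.89093 + 44.54762) = 63.138 km
  3: √((0.488·111.32)² + (-0.211·111.24)²) = √(2951.11436 + 550.91788) = 59.178 km
  4: √((0.466·111.32)² + (-0.192·111.24)²) = √(2691.02808 + 456.16758) = 56.100 km
  → nearest: 4 (56.100 km)
R at 2.306°S, 36.720°E:
  1: √((0.406·111.32)² + (0.002·111.24)²) = √(2042.67118 + 0.04950) = 45.196 km
  2: √((0.392·111.32)² + (0.121·111.24)²) = √(1904.22617 + 181.17268) = 45.666 km
  3: √((0.316·111.32)² + (-0.030·111.24)²) = √(1237.42977 + 11.13690) = 35.335 km
  4: √((0.294·111.32)² + (-0.011·111.24)²) = √(1071.12722 + 1.49729) = 32.751 km
  → nearest: 4 (32.751 km)
S at 2.399°S, 36.883°E:
  1: √((0.499·111.32)² + (-0.161·111.24)²) = √(3085.65585 + 320.75520) = 58.364 km
  2: √((0.485·111.32)² + (-0.042·111.24)²) = √(2914.94170 + 21.82833) = 54.192 km
  3: √((0.409·111.32)² + (-0.193·111.24)²) = √(2072.96997 + 460.93170) = 50.338 km
  4: √((0.387·111.32)² + (-0.174·111.24)²) = √(1855.95878 + 374.64545) = 47.229 km
  → nearest: 4 (47.229 km)
T at 2.381°S, 36.446°E:
  1: √((0.481·111.32)² + (0.276·111.24)²) = √(2867.05846 + 942.62754) = 61.723 km
  2: √((0.467·111.32)² + (0.395·111.24)²) = √(2702.58994 + 1930.70602) = 68.068 km
  3: √((0.391·111.32)² + (0.244·111.24)²) = √(1894.52312 + 736.71856) = 51.296 km
  4: √((0.369·111.32)² + (0.263·111.24)²) = √(1687.32650 + 855.92056) = 50.431 km
  → nearest: 4 (50.431 km)

P→4; Q→4; R→4; S→4; T→4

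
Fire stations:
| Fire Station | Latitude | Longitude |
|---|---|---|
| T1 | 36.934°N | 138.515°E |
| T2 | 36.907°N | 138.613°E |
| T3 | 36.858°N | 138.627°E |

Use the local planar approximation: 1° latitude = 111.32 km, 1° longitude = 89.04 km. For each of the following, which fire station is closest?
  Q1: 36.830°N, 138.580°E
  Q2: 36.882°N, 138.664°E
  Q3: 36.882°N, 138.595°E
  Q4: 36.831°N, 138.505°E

Q1 at 36.830°N, 138.580°E:
  T1: 12.943 km
  T2: 9.061 km
  T3: 5.218 km
  → nearest: T3 (5.218 km)
Q2 at 36.882°N, 138.664°E:
  T1: 14.475 km
  T2: 5.326 km
  T3: 4.242 km
  → nearest: T3 (4.242 km)
Q3 at 36.882°N, 138.595°E:
  T1: 9.179 km
  T2: 3.212 km
  T3: 3.906 km
  → nearest: T2 (3.212 km)
Q4 at 36.831°N, 138.505°E:
  T1: 11.500 km
  T2: 12.808 km
  T3: 11.271 km
  → nearest: T3 (11.271 km)

Q1→T3; Q2→T3; Q3→T2; Q4→T3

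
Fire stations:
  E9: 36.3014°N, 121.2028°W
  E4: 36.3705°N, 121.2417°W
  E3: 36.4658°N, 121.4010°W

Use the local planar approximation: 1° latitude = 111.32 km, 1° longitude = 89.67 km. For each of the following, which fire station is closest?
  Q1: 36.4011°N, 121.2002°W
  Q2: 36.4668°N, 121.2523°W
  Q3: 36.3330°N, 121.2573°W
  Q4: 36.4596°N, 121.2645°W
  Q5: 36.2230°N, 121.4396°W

Q1 at 36.4011°N, 121.2002°W:
  E9: 11.1011 km
  E4: 5.0450 km
  E3: 19.3928 km
  → nearest: E4 (5.0450 km)
Q2 at 36.4668°N, 121.2523°W:
  E9: 18.9398 km
  E4: 10.7622 km
  E3: 13.3344 km
  → nearest: E4 (10.7622 km)
Q3 at 36.3330°N, 121.2573°W:
  E9: 6.0214 km
  E4: 4.4026 km
  E3: 19.6108 km
  → nearest: E4 (4.4026 km)
Q4 at 36.4596°N, 121.2645°W:
  E9: 18.4594 km
  E4: 10.1271 km
  E3: 12.2594 km
  → nearest: E4 (10.1271 km)
Q5 at 36.2230°N, 121.4396°W:
  E9: 22.9575 km
  E4: 24.1768 km
  E3: 27.2492 km
  → nearest: E9 (22.9575 km)

Q1→E4; Q2→E4; Q3→E4; Q4→E4; Q5→E9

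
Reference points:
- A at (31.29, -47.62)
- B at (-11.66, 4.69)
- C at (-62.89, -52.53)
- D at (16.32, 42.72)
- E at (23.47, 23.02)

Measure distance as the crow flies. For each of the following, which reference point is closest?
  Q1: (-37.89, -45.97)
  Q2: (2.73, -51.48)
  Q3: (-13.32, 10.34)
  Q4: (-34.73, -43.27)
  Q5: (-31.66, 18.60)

Q1 at (-37.89, -45.97):
  A: 69.20
  B: 57.05
  C: 25.85
  D: 103.95
  E: 92.33
  → nearest: C (25.85)
Q2 at (2.73, -51.48):
  A: 28.82
  B: 57.98
  C: 65.63
  D: 95.18
  E: 77.33
  → nearest: A (28.82)
Q3 at (-13.32, 10.34):
  A: 73.14
  B: 5.89
  C: 80.06
  D: 43.90
  E: 38.91
  → nearest: B (5.89)
Q4 at (-34.73, -43.27):
  A: 66.16
  B: 53.22
  C: 29.64
  D: 100.00
  E: 88.21
  → nearest: C (29.64)
Q5 at (-31.66, 18.60):
  A: 91.37
  B: 24.36
  C: 77.68
  D: 53.70
  E: 55.31
  → nearest: B (24.36)

Q1→C; Q2→A; Q3→B; Q4→C; Q5→B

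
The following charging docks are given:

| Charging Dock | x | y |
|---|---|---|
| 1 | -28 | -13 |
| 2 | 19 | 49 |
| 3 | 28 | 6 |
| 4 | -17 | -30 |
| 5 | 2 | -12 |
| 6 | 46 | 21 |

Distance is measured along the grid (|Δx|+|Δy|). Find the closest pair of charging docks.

Pairwise distances:
1–4: |11| + |-17| = 11 + 17 = 28
1–5: |30| + |1| = 30 + 1 = 31
3–6: |18| + |15| = 18 + 15 = 33
4–5: |19| + |18| = 19 + 18 = 37
3–5: |-26| + |-18| = 26 + 18 = 44
2–3: |9| + |-43| = 9 + 43 = 52
2–6: |27| + |-28| = 27 + 28 = 55
1–3: |56| + |19| = 56 + 19 = 75
5–6: |44| + |33| = 44 + 33 = 77
2–5: |-17| + |-61| = 17 + 61 = 78
3–4: |-45| + |-36| = 45 + 36 = 81
1–6: |74| + |34| = 74 + 34 = 108
1–2: |47| + |62| = 47 + 62 = 109
4–6: |63| + |51| = 63 + 51 = 114
2–4: |-36| + |-79| = 36 + 79 = 115
Closest pair: 1–4 at 28.

1 and 4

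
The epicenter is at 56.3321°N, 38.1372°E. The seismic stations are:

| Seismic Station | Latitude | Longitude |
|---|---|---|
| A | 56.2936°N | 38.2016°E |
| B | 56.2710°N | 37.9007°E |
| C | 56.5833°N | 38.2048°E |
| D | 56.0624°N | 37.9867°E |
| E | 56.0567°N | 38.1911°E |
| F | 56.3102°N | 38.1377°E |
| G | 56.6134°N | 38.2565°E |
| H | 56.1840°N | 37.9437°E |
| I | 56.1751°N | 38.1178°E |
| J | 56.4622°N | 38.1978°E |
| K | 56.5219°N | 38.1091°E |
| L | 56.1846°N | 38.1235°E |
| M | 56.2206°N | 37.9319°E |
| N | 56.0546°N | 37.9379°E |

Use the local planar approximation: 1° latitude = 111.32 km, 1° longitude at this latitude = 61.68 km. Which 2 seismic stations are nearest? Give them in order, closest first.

Distances from 56.3321°N, 38.1372°E:
A: √((-0.0385·111.32)² + (0.0644·61.68)²) = √(18.368253 + 15.778309) = 5.8435 km
B: √((-0.0611·111.32)² + (-0.2365·61.68)²) = √(46.262470 + 212.789905) = 16.0951 km
C: √((0.2512·111.32)² + (0.0676·61.68)²) = √(781.962030 + 17.385297) = 28.2727 km
D: √((-0.2697·111.32)² + (-0.1505·61.68)²) = √(901.380769 + 86.171118) = 31.4253 km
E: √((-0.2754·111.32)² + (0.0539·61.68)²) = √(939.884023 + 11.052646) = 30.8373 km
F: √((-0.0219·111.32)² + (0.0005·61.68)²) = √(5.943395 + 0.000951) = 2.4381 km
G: √((0.2813·111.32)² + (0.1193·61.68)²) = √(980.586387 + 54.146404) = 32.1673 km
H: √((-0.1481·111.32)² + (-0.1935·61.68)²) = √(271.804418 + 142.446135) = 20.3531 km
I: √((-0.1570·111.32)² + (-0.0194·61.68)²) = √(305.453918 + 1.431832) = 17.5182 km
J: √((0.1301·111.32)² + (0.0606·61.68)²) = √(209.749526 + 13.971209) = 14.9573 km
K: √((0.1898·111.32)² + (-0.0281·61.68)²) = √(446.415034 + 3.004010) = 21.1995 km
L: √((-0.1475·111.32)² + (-0.0137·61.68)²) = √(269.606548 + 0.714052) = 16.4414 km
M: √((-0.1115·111.32)² + (-0.2053·61.68)²) = √(154.062212 + 160.349138) = 17.7316 km
N: √((-0.2775·111.32)² + (-0.1993·61.68)²) = √(954.272416 + 151.113522) = 33.2473 km
Sorted: F (2.4381 km) < A (5.8435 km) < J (14.9573 km) < B (16.0951 km) < …

F, A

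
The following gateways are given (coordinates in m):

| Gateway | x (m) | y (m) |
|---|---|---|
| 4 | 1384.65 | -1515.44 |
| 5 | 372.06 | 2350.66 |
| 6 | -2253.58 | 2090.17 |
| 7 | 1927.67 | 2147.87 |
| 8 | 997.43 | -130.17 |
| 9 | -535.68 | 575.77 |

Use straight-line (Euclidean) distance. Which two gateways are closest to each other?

Pairwise distances:
4–5: √((-1012.59)² + (3866.10)²) = √(1025338.5081 + 14946729.2100) = 3996.51 m
4–6: √((-3638.23)² + (3605.61)²) = √(13236717.5329 + 13000423.4721) = 5122.22 m
4–7: √((543.02)² + (3663.31)²) = √(294870.7204 + 13419840.1561) = 3703.34 m
4–8: √((-387.22)² + (1385.27)²) = √(149939.3284 + 1918972.9729) = 1438.37 m
4–9: √((-1920.33)² + (2091.21)²) = √(3687667.3089 + 4373159.2641) = 2839.16 m
5–6: √((-2625.64)² + (-260.49)²) = √(6893985.4096 + 67855.0401) = 2638.53 m
5–7: √((1555.61)² + (-202.79)²) = √(2419922.4721 + 41123.7841) = 1568.77 m
5–8: √((625.37)² + (-2480.83)²) = √(391087.6369 + 6154517.4889) = 2558.44 m
5–9: √((-907.74)² + (-1774.89)²) = √(823991.9076 + 3150234.5121) = 1993.55 m
6–7: √((4181.25)² + (57.70)²) = √(17482851.5625 + 3329.2900) = 4181.65 m
6–8: √((3251.01)² + (-2220.34)²) = √(10569066.0201 + 4929909.7156) = 3936.87 m
6–9: √((1717.90)² + (-1514.40)²) = √(2951180.4100 + 2293407.3600) = 2290.11 m
7–8: √((-930.24)² + (-2278.04)²) = √(865346.4576 + 5189466.2416) = 2460.65 m
7–9: √((-2463.35)² + (-1572.10)²) = √(6068093.2225 + 2471498.4100) = 2922.26 m
8–9: √((-1533.11)² + (705.94)²) = √(2350426.2721 + 498351.2836) = 1687.83 m
Closest pair: 4–8 at 1438.37 m.

4 and 8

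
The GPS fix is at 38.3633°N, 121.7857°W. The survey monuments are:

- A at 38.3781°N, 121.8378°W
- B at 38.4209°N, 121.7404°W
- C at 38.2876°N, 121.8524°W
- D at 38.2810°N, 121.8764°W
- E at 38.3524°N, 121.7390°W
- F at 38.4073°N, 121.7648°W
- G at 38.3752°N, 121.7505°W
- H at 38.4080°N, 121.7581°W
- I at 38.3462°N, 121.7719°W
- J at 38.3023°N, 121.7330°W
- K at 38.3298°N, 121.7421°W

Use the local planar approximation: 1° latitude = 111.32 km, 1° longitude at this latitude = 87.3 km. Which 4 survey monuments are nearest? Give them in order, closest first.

Distances from 38.3633°N, 121.7857°W:
A: 4.8375 km
B: 7.5335 km
C: 10.2430 km
D: 12.1092 km
E: 4.2536 km
F: 5.2269 km
G: 3.3463 km
H: 5.5287 km
I: 2.2528 km
J: 8.2023 km
K: 5.3287 km
Sorted: I (2.2528 km) < G (3.3463 km) < E (4.2536 km) < A (4.8375 km) < F (5.2269 km) < K (5.3287 km) < …

I, G, E, A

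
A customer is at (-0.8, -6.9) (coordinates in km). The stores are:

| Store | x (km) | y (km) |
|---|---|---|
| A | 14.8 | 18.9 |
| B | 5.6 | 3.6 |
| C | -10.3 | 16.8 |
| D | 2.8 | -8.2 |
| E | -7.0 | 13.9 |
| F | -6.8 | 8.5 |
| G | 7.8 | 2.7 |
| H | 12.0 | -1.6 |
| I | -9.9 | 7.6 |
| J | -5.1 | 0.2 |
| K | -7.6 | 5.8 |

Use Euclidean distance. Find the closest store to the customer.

Distances from (-0.8, -6.9):
A: √((15.6)² + (25.8)²) = √(243.360 + 665.640) = 30.1 km
B: √((6.4)² + (10.5)²) = √(40.960 + 110.250) = 12.3 km
C: √((-9.5)² + (23.7)²) = √(90.250 + 561.690) = 25.5 km
D: √((3.6)² + (-1.3)²) = √(12.960 + 1.690) = 3.8 km
E: √((-6.2)² + (20.8)²) = √(38.440 + 432.640) = 21.7 km
F: √((-6.0)² + (15.4)²) = √(36.000 + 237.160) = 16.5 km
G: √((8.6)² + (9.6)²) = √(73.960 + 92.160) = 12.9 km
H: √((12.8)² + (5.3)²) = √(163.840 + 28.090) = 13.9 km
I: √((-9.1)² + (14.5)²) = √(82.810 + 210.250) = 17.1 km
J: √((-4.3)² + (7.1)²) = √(18.490 + 50.410) = 8.3 km
K: √((-6.8)² + (12.7)²) = √(46.240 + 161.290) = 14.4 km
Minimum: D at 3.8 km.

D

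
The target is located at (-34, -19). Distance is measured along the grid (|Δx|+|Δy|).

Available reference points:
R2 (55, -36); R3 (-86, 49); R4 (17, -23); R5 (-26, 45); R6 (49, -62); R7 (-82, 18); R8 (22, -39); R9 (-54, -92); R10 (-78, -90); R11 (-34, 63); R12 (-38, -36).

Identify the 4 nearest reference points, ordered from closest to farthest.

Distances from (-34, -19):
R2: |89| + |-17| = 89 + 17 = 106
R3: |-52| + |68| = 52 + 68 = 120
R4: |51| + |-4| = 51 + 4 = 55
R5: |8| + |64| = 8 + 64 = 72
R6: |83| + |-43| = 83 + 43 = 126
R7: |-48| + |37| = 48 + 37 = 85
R8: |56| + |-20| = 56 + 20 = 76
R9: |-20| + |-73| = 20 + 73 = 93
R10: |-44| + |-71| = 44 + 71 = 115
R11: |0| + |82| = 0 + 82 = 82
R12: |-4| + |-17| = 4 + 17 = 21
Sorted: R12 (21) < R4 (55) < R5 (72) < R8 (76) < R11 (82) < R7 (85) < …

R12, R4, R5, R8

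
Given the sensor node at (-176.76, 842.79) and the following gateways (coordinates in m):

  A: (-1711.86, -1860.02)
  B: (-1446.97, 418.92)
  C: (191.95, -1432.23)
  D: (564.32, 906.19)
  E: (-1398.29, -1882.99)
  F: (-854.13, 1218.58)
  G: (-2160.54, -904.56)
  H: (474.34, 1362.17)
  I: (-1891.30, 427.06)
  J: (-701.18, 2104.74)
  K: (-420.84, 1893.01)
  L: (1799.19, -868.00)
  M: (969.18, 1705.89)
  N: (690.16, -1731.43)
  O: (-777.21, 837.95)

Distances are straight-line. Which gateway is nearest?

O

Distances from (-176.76, 842.79):
A: √((-1535.10)² + (-2702.81)²) = √(2356532.0100 + 7305181.8961) = 3108.33 m
B: √((-1270.21)² + (-423.87)²) = √(1613433.4441 + 179665.7769) = 1339.07 m
C: √((368.71)² + (-2275.02)²) = √(135947.0641 + 5175716.0004) = 2304.70 m
D: √((741.08)² + (63.40)²) = √(549199.5664 + 4019.5600) = 743.79 m
E: √((-1221.53)² + (-2725.78)²) = √(1492135.5409 + 7429876.6084) = 2986.97 m
F: √((-677.37)² + (375.79)²) = √(458830.1169 + 141218.1241) = 774.63 m
G: √((-1983.78)² + (-1747.35)²) = √(3935383.0884 + 3053232.0225) = 2643.60 m
H: √((651.10)² + (519.38)²) = √(423931.2100 + 269755.5844) = 832.88 m
I: √((-1714.54)² + (-415.73)²) = √(2939647.4116 + 172831.4329) = 1764.22 m
J: √((-524.42)² + (1261.95)²) = √(275016.3364 + 1592517.8025) = 1366.58 m
K: √((-244.08)² + (1050.22)²) = √(59575.0464 + 1102962.0484) = 1078.21 m
L: √((1975.95)² + (-1710.79)²) = √(3904378.4025 + 2926802.4241) = 2613.65 m
M: √((1145.94)² + (863.10)²) = √(1313178.4836 + 744941.6100) = 1434.61 m
N: √((866.92)² + (-2574.22)²) = √(751550.2864 + 6626608.6084) = 2716.28 m
O: √((-600.45)² + (-4.84)²) = √(360540.2025 + 23.4256) = 600.47 m
Minimum: O at 600.47 m.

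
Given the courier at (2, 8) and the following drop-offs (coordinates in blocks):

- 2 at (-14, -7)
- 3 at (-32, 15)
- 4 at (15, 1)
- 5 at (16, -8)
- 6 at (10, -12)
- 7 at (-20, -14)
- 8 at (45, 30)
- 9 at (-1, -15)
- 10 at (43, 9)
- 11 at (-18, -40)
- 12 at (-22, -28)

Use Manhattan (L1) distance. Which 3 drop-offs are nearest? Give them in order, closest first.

4, 9, 6

Distances from (2, 8):
2: |-16| + |-15| = 16 + 15 = 31 blocks
3: |-34| + |7| = 34 + 7 = 41 blocks
4: |13| + |-7| = 13 + 7 = 20 blocks
5: |14| + |-16| = 14 + 16 = 30 blocks
6: |8| + |-20| = 8 + 20 = 28 blocks
7: |-22| + |-22| = 22 + 22 = 44 blocks
8: |43| + |22| = 43 + 22 = 65 blocks
9: |-3| + |-23| = 3 + 23 = 26 blocks
10: |41| + |1| = 41 + 1 = 42 blocks
11: |-20| + |-48| = 20 + 48 = 68 blocks
12: |-24| + |-36| = 24 + 36 = 60 blocks
Sorted: 4 (20 blocks) < 9 (26 blocks) < 6 (28 blocks) < 5 (30 blocks) < 2 (31 blocks) < …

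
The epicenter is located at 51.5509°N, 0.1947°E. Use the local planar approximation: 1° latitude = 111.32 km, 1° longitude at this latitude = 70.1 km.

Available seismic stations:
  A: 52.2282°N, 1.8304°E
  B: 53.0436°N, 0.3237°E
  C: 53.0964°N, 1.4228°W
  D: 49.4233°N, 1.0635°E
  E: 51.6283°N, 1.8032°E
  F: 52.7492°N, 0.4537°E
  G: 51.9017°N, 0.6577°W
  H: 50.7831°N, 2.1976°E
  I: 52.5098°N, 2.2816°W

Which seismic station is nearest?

Distances from 51.5509°N, 0.1947°E:
A: √((0.6773·111.32)² + (1.6357·70.1)²) = √(5684.713038 + 13147.504959) = 137.2305 km
B: √((1.4927·111.32)² + (0.1290·70.1)²) = √(27611.592859 + 81.774040) = 166.4132 km
C: √((1.5455·111.32)² + (-1.6175·70.1)²) = √(29599.502670 + 12856.555076) = 206.0487 km
D: √((-2.1276·111.32)² + (0.8688·70.1)²) = √(56095.284969 + 3709.160792) = 244.5495 km
E: √((0.0774·111.32)² + (1.6085·70.1)²) = √(74.238351 + 12713.881709) = 113.0846 km
F: √((1.1983·111.32)² + (0.2590·70.1)²) = √(17794.160928 + 329.636705) = 134.6247 km
G: √((0.3508·111.32)² + (-0.8524·70.1)²) = √(1524.984975 + 3570.449690) = 71.3823 km
H: √((-0.7678·111.32)² + (2.0029·70.1)²) = √(7305.376628 + 19713.083843) = 164.3729 km
I: √((0.9589·111.32)² + (-2.4763·70.1)²) = √(11394.441226 + 30133.012465) = 203.7829 km
Minimum: G at 71.3823 km.

G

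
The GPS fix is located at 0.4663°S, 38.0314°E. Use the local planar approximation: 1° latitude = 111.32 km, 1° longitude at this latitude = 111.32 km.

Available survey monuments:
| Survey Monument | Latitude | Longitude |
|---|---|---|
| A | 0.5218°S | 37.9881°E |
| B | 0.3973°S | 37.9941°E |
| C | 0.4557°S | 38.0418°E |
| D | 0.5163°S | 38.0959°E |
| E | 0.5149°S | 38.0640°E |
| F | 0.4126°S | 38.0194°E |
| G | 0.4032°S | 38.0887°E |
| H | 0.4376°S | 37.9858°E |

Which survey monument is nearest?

C

Distances from 0.4663°S, 38.0314°E:
A: √((-0.0555·111.32)² + (-0.0433·111.32)²) = √(38.170897 + 23.233904) = 7.8361 km
B: √((0.0690·111.32)² + (-0.0373·111.32)²) = √(58.998990 + 17.241064) = 8.7316 km
C: √((0.0106·111.32)² + (0.0104·111.32)²) = √(1.392381 + 1.340334) = 1.6531 km
D: √((-0.0500·111.32)² + (0.0645·111.32)²) = √(30.980356 + 51.554410) = 9.0849 km
E: √((-0.0486·111.32)² + (0.0326·111.32)²) = √(29.269745 + 13.169873) = 6.5146 km
F: √((0.0537·111.32)² + (-0.0120·111.32)²) = √(35.735097 + 1.784469) = 6.1253 km
G: √((0.0631·111.32)² + (0.0573·111.32)²) = √(49.340678 + 40.686997) = 9.4883 km
H: √((0.0287·111.32)² + (-0.0456·111.32)²) = √(10.207284 + 25.767725) = 5.9979 km
Minimum: C at 1.6531 km.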